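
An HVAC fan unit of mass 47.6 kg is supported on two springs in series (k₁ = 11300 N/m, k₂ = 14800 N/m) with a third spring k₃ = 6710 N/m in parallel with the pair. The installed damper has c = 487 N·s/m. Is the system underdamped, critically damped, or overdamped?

Series pair: k_s = k₁k₂/(k₁+k₂) = (11300)(14800)/(11300 + 14800) = 6408 N/m. In parallel with k₃: k_eq = 6408 + 6710 = 13120 N/m.
c_c = 2√(k_eq·m) = 1580 N·s/m; ζ = c/c_c = 487/1580 = 0.308.
Since ζ < 1 the system is underdamped.

underdamped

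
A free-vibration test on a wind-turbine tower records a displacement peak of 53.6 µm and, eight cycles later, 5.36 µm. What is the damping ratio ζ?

0.0458

Logarithmic decrement δ = (1/n)·ln(x₀/x_n) = (1/8)·ln(53.6/5.36) = (1/8)·ln(10.00) = 0.2878.
ζ = δ/√(4π² + δ²) = 0.2878/√(39.48 + 0.0828) = 0.2878/6.290 = 0.04576.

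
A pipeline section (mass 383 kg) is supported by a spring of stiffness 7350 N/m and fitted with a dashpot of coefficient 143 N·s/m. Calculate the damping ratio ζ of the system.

ω_n = √(k/m) = √(7350/383) = 4.381 rad/s.
Critical damping c_c = 2√(k·m) = 2√(7350 × 383) = 3356 N·s/m, so ζ = c/c_c = 143/3356 = 0.04262.

0.0426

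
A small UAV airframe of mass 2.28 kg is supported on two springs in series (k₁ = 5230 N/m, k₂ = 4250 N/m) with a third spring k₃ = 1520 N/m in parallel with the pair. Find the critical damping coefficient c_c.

Series pair: k_s = k₁k₂/(k₁+k₂) = (5230)(4250)/(5230 + 4250) = 2345 N/m. In parallel with k₃: k_eq = 2345 + 1520 = 3865 N/m.
c_c = 2√(k_eq·m) = 2√(3865 × 2.28) = 2 × 93.87 = 187.7 N·s/m.

188 N·s/m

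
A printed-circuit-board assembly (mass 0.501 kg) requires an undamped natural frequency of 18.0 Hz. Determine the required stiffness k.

ω_n = 2πf_n = 2π × 18.0 = 113.1 rad/s.
k = m·ω_n² = 0.501 × 113.1² = 0.501 × 12790 = 6408 N/m.

6410 N/m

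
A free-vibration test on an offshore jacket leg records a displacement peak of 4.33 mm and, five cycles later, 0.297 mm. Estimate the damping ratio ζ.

0.0850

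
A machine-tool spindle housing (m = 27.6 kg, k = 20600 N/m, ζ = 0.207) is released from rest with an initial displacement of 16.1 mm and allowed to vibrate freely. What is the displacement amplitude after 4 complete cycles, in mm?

0.0790 mm

Logarithmic decrement δ = 2πζ/√(1 − ζ²) = 2π × 0.2070/√(1 − 0.0428) = 1.329.
After n cycles, x_n/x₀ = e^(−nδ), so x_4 = 16.1 × e^(−4 × 1.329) = 16.1 × 0.004904 = 0.07896 mm.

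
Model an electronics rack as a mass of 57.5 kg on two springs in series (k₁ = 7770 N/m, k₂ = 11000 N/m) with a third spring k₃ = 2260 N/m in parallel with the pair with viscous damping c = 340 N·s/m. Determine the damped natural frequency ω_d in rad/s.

10.5 rad/s

Series pair: k_s = k₁k₂/(k₁+k₂) = (7770)(11000)/(7770 + 11000) = 4554 N/m. In parallel with k₃: k_eq = 4554 + 2260 = 6814 N/m.
ω_n = √(k_eq/m) = √(6814/57.5) = 10.89 rad/s.
Critical damping c_c = 2√(k_eq·m) = 2√(6814 × 57.5) = 1252 N·s/m, so ζ = c/c_c = 340/1252 = 0.2716.
ω_d = ω_n√(1 − ζ²) = 10.89 × √(1 − 0.0738) = 10.48 rad/s.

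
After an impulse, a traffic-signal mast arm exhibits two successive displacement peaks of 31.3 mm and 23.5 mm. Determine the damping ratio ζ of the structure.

0.0456

Logarithmic decrement δ = (1/n)·ln(x₀/x_n) = (1/1)·ln(31.3/23.5) = (1/1)·ln(1.332) = 0.2866.
ζ = δ/√(4π² + δ²) = 0.2866/√(39.48 + 0.0821) = 0.2866/6.290 = 0.04557.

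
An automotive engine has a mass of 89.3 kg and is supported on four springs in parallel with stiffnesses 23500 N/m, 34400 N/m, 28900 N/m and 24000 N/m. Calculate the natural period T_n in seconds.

0.178 s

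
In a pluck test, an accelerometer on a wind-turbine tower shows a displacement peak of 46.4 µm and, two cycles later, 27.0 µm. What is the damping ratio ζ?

Logarithmic decrement δ = (1/n)·ln(x₀/x_n) = (1/2)·ln(46.4/27.0) = (1/2)·ln(1.719) = 0.2707.
ζ = δ/√(4π² + δ²) = 0.2707/√(39.48 + 0.0733) = 0.2707/6.289 = 0.04305.

0.0430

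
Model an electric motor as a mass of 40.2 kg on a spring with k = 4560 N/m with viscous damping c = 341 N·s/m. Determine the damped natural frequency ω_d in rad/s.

ω_n = √(k/m) = √(4560/40.2) = 10.65 rad/s.
Critical damping c_c = 2√(k·m) = 2√(4560 × 40.2) = 856.3 N·s/m, so ζ = c/c_c = 341/856.3 = 0.3982.
ω_d = ω_n√(1 − ζ²) = 10.65 × √(1 − 0.159) = 9.770 rad/s.

9.77 rad/s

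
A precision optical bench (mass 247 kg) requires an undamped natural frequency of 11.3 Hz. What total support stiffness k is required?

1250000 N/m

ω_n = 2πf_n = 2π × 11.3 = 71.00 rad/s.
k = m·ω_n² = 247 × 71.00² = 247 × 5041 = 1245000 N/m.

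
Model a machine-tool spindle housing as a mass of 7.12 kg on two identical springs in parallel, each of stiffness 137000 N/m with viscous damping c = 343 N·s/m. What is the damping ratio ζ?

0.123

Parallel springs add: k_eq = 2 × 137000 = 274000 N/m.
ω_n = √(k_eq/m) = √(274000/7.12) = 196.2 rad/s.
Critical damping c_c = 2√(k_eq·m) = 2√(274000 × 7.12) = 2793 N·s/m, so ζ = c/c_c = 343/2793 = 0.1228.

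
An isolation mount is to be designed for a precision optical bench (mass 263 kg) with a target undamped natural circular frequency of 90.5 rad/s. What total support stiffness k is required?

2150000 N/m

k = m·ω_n² = 263 × 90.50² = 263 × 8190 = 2154000 N/m.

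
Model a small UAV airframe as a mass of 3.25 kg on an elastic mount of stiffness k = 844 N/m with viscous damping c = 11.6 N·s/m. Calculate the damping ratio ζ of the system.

0.111

ω_n = √(k/m) = √(844.0/3.25) = 16.11 rad/s.
Critical damping c_c = 2√(k·m) = 2√(844.0 × 3.25) = 104.7 N·s/m, so ζ = c/c_c = 11.6/104.7 = 0.1107.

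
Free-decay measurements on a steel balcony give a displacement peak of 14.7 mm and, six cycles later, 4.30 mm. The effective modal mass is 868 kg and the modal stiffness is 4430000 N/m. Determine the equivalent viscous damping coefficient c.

4040 N·s/m

Logarithmic decrement δ = (1/n)·ln(x₀/x_n) = (1/6)·ln(14.7/4.30) = (1/6)·ln(3.419) = 0.2049.
ζ = δ/√(4π² + δ²) = 0.2049/√(39.48 + 0.0420) = 0.2049/6.287 = 0.03259.
c = ζ · 2√(km) = 0.03259 × 2√(4430000 × 868) = 0.03259 × 124000 = 4042 N·s/m.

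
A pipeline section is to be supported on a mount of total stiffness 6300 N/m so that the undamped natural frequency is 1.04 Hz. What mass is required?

ω_n = 2πf_n = 2π × 1.04 = 6.535 rad/s.
m = k/ω_n² = 6300/6.535² = 6300/42.70 = 147.5 kg.

148 kg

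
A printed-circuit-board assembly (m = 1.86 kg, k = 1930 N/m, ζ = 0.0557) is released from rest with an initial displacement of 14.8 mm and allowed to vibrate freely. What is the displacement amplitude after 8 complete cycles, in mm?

Logarithmic decrement δ = 2πζ/√(1 − ζ²) = 2π × 0.05570/√(1 − 0.00310) = 0.3505.
After n cycles, x_n/x₀ = e^(−nδ), so x_8 = 14.8 × e^(−8 × 0.3505) = 14.8 × 0.06056 = 0.8963 mm.

0.896 mm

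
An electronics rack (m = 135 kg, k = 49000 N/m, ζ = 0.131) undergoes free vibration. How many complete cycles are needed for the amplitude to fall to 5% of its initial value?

4 cycles

Logarithmic decrement δ = 2πζ/√(1 − ζ²) = 2π × 0.1310/√(1 − 0.0172) = 0.8303.
x_n/x₀ = e^(−nδ) ≤ 0.05; take ln: n ≥ ln(1/0.05)/δ = 2.996/0.8303 = 3.608.
So 4 complete cycles are required.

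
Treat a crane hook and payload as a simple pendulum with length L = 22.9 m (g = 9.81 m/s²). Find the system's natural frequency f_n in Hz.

0.104 Hz

For a simple pendulum ω_n = √(g/L) = √(9.81/22.9) = √0.4284 = 0.6545 rad/s.
f_n = ω_n/(2π) = 0.6545/6.283 = 0.1042 Hz.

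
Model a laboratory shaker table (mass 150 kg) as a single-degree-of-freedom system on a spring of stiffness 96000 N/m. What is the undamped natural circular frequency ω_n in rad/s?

ω_n = √(k/m) = √(96000/150) = √640.0 = 25.30 rad/s.

25.3 rad/s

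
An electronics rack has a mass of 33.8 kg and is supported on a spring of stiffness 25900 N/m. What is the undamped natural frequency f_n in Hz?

4.41 Hz

ω_n = √(k/m) = √(25900/33.8) = √766.3 = 27.68 rad/s.
f_n = ω_n/(2π) = 27.68/6.283 = 4.406 Hz.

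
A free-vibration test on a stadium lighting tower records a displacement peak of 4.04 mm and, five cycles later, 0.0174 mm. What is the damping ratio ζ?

0.171

Logarithmic decrement δ = (1/n)·ln(x₀/x_n) = (1/5)·ln(4.04/0.0174) = (1/5)·ln(232.2) = 1.090.
ζ = δ/√(4π² + δ²) = 1.090/√(39.48 + 1.19) = 1.090/6.377 = 0.1709.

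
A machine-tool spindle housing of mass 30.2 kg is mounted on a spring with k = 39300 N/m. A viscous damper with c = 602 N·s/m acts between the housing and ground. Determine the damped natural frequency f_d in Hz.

5.52 Hz

ω_n = √(k/m) = √(39300/30.2) = 36.07 rad/s.
Critical damping c_c = 2√(k·m) = 2√(39300 × 30.2) = 2179 N·s/m, so ζ = c/c_c = 602/2179 = 0.2763.
ω_d = ω_n√(1 − ζ²) = 36.07 × √(1 − 0.0763) = 34.67 rad/s.
f_d = ω_d/(2π) = 5.518 Hz.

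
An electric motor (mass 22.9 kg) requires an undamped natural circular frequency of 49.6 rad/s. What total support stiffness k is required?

56300 N/m

k = m·ω_n² = 22.9 × 49.60² = 22.9 × 2460 = 56340 N/m.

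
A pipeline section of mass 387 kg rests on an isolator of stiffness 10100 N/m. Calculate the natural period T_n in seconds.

ω_n = √(k/m) = √(10100/387) = √26.10 = 5.109 rad/s.
T_n = 2π/ω_n = 6.283/5.109 = 1.230 s.

1.23 s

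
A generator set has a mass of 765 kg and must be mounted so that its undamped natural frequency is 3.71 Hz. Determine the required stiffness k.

416000 N/m

ω_n = 2πf_n = 2π × 3.71 = 23.31 rad/s.
k = m·ω_n² = 765 × 23.31² = 765 × 543.4 = 415700 N/m.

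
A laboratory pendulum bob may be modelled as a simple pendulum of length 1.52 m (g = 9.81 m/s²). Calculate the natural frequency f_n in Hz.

0.404 Hz

For a simple pendulum ω_n = √(g/L) = √(9.81/1.52) = √6.454 = 2.540 rad/s.
f_n = ω_n/(2π) = 2.540/6.283 = 0.4043 Hz.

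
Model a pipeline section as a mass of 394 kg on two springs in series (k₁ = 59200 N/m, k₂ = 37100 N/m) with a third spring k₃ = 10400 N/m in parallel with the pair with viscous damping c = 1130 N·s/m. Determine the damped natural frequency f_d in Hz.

1.44 Hz

Series pair: k_s = k₁k₂/(k₁+k₂) = (59200)(37100)/(59200 + 37100) = 22810 N/m. In parallel with k₃: k_eq = 22810 + 10400 = 33210 N/m.
ω_n = √(k_eq/m) = √(33210/394) = 9.181 rad/s.
Critical damping c_c = 2√(k_eq·m) = 2√(33210 × 394) = 7234 N·s/m, so ζ = c/c_c = 1130/7234 = 0.1562.
ω_d = ω_n√(1 − ζ²) = 9.181 × √(1 − 0.0244) = 9.068 rad/s.
f_d = ω_d/(2π) = 1.443 Hz.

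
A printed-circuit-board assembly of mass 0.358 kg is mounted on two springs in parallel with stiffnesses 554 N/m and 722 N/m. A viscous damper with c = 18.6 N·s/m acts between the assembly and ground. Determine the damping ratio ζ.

0.435

Parallel springs add: k_eq = 554 + 722 = 1276 N/m.
ω_n = √(k_eq/m) = √(1276/0.358) = 59.70 rad/s.
Critical damping c_c = 2√(k_eq·m) = 2√(1276 × 0.358) = 42.75 N·s/m, so ζ = c/c_c = 18.6/42.75 = 0.4351.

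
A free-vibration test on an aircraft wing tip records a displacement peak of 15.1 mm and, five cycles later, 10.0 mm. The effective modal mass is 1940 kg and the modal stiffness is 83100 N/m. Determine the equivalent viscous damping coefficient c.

333 N·s/m

Logarithmic decrement δ = (1/n)·ln(x₀/x_n) = (1/5)·ln(15.1/10.0) = (1/5)·ln(1.510) = 0.08242.
ζ = δ/√(4π² + δ²) = 0.08242/√(39.48 + 0.00679) = 0.08242/6.284 = 0.01312.
c = ζ · 2√(km) = 0.01312 × 2√(83100 × 1940) = 0.01312 × 25390 = 333.1 N·s/m.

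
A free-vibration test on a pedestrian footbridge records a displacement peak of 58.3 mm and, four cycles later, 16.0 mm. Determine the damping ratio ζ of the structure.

0.0514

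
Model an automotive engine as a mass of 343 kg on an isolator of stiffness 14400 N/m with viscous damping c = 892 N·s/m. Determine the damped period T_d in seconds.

ω_n = √(k/m) = √(14400/343) = 6.479 rad/s.
Critical damping c_c = 2√(k·m) = 2√(14400 × 343) = 4445 N·s/m, so ζ = c/c_c = 892/4445 = 0.2007.
ω_d = ω_n√(1 − ζ²) = 6.479 × √(1 − 0.0403) = 6.348 rad/s.
T_d = 2π/ω_d = 0.9899 s.

0.990 s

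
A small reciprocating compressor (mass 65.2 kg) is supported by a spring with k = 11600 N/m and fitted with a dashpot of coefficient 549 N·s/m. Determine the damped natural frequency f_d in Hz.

ω_n = √(k/m) = √(11600/65.2) = 13.34 rad/s.
Critical damping c_c = 2√(k·m) = 2√(11600 × 65.2) = 1739 N·s/m, so ζ = c/c_c = 549/1739 = 0.3156.
ω_d = ω_n√(1 − ζ²) = 13.34 × √(1 − 0.0996) = 12.66 rad/s.
f_d = ω_d/(2π) = 2.014 Hz.

2.01 Hz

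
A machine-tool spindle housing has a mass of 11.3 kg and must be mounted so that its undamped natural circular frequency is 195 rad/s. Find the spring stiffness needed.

k = m·ω_n² = 11.3 × 195.0² = 11.3 × 38020 = 429700 N/m.

430000 N/m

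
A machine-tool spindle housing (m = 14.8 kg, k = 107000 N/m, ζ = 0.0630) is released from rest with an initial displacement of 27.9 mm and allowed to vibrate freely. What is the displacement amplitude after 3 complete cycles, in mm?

Logarithmic decrement δ = 2πζ/√(1 − ζ²) = 2π × 0.06300/√(1 − 0.00397) = 0.3966.
After n cycles, x_n/x₀ = e^(−nδ), so x_3 = 27.9 × e^(−3 × 0.3966) = 27.9 × 0.3043 = 8.489 mm.

8.49 mm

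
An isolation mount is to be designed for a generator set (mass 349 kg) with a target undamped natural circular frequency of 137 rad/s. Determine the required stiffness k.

6550000 N/m

k = m·ω_n² = 349 × 137.0² = 349 × 18770 = 6550000 N/m.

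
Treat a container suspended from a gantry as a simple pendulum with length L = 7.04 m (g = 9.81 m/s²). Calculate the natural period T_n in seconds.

5.32 s

For a simple pendulum ω_n = √(g/L) = √(9.81/7.04) = √1.393 = 1.180 rad/s.
T_n = 2π/ω_n = 6.283/1.180 = 5.323 s.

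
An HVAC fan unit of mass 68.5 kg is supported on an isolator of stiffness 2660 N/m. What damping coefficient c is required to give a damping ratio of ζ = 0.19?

162 N·s/m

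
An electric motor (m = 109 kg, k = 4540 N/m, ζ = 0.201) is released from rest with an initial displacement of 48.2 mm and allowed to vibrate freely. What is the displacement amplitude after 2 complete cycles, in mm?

3.66 mm

Logarithmic decrement δ = 2πζ/√(1 − ζ²) = 2π × 0.2010/√(1 − 0.0404) = 1.289.
After n cycles, x_n/x₀ = e^(−nδ), so x_2 = 48.2 × e^(−2 × 1.289) = 48.2 × 0.07589 = 3.658 mm.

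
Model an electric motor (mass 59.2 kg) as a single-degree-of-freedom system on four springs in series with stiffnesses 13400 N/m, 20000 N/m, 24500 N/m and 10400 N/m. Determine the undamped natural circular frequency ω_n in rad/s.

Series springs: 1/k_eq = 1/13400 + 1/20000 + 1/24500 + 1/10400 = 0.0002616, so k_eq = 3823 N/m.
ω_n = √(k_eq/m) = √(3823/59.2) = √64.57 = 8.036 rad/s.

8.04 rad/s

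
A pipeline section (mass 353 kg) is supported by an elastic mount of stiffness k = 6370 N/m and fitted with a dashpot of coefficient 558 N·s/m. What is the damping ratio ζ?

0.186

ω_n = √(k/m) = √(6370/353) = 4.248 rad/s.
Critical damping c_c = 2√(k·m) = 2√(6370 × 353) = 2999 N·s/m, so ζ = c/c_c = 558/2999 = 0.1861.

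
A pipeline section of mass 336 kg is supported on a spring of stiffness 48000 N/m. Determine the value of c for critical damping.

8030 N·s/m

c_c = 2√(k·m) = 2√(48000 × 336) = 2 × 4016 = 8032 N·s/m.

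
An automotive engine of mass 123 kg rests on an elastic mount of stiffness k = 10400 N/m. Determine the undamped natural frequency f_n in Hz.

1.46 Hz

ω_n = √(k/m) = √(10400/123) = √84.55 = 9.195 rad/s.
f_n = ω_n/(2π) = 9.195/6.283 = 1.463 Hz.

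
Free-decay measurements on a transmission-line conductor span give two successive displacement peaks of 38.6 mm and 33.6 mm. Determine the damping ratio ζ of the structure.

0.0221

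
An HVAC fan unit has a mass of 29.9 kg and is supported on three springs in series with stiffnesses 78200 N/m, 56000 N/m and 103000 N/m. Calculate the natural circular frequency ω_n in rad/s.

Series springs: 1/k_eq = 1/78200 + 1/56000 + 1/103000 = 4.035×10^-5, so k_eq = 24780 N/m.
ω_n = √(k_eq/m) = √(24780/29.9) = √828.8 = 28.79 rad/s.

28.8 rad/s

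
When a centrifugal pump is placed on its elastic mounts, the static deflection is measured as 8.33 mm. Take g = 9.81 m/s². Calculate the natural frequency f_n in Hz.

5.46 Hz

ω_n = √(g/δ_st) = √(9.81/0.00833) = √1178 = 34.32 rad/s.
f_n = ω_n/(2π) = 34.32/6.283 = 5.462 Hz.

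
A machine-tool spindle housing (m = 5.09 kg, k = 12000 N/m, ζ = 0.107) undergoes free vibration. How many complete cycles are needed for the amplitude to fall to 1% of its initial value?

Logarithmic decrement δ = 2πζ/√(1 − ζ²) = 2π × 0.1070/√(1 − 0.0114) = 0.6762.
x_n/x₀ = e^(−nδ) ≤ 0.01; take ln: n ≥ ln(1/0.01)/δ = 4.605/0.6762 = 6.811.
So 7 complete cycles are required.

7 cycles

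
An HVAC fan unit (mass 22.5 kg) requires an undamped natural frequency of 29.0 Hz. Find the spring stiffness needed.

747000 N/m

ω_n = 2πf_n = 2π × 29.0 = 182.2 rad/s.
k = m·ω_n² = 22.5 × 182.2² = 22.5 × 33200 = 747000 N/m.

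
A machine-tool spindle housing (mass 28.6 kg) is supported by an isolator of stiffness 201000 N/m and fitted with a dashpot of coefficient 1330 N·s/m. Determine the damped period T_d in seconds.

ω_n = √(k/m) = √(201000/28.6) = 83.83 rad/s.
Critical damping c_c = 2√(k·m) = 2√(201000 × 28.6) = 4795 N·s/m, so ζ = c/c_c = 1330/4795 = 0.2774.
ω_d = ω_n√(1 − ζ²) = 83.83 × √(1 − 0.0769) = 80.54 rad/s.
T_d = 2π/ω_d = 0.07801 s.

0.0780 s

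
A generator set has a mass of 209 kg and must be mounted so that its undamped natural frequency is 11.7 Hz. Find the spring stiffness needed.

1130000 N/m

ω_n = 2πf_n = 2π × 11.7 = 73.51 rad/s.
k = m·ω_n² = 209 × 73.51² = 209 × 5404 = 1129000 N/m.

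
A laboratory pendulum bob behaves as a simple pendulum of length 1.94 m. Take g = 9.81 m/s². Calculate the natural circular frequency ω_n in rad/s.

For a simple pendulum ω_n = √(g/L) = √(9.81/1.94) = √5.057 = 2.249 rad/s.

2.25 rad/s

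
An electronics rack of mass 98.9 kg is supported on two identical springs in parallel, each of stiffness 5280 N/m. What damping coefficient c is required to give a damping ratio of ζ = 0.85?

1740 N·s/m

Parallel springs add: k_eq = 2 × 5280 = 10560 N/m.
c_c = 2√(k_eq·m) = 2√(10560 × 98.9) = 2044 N·s/m.
c = ζ·c_c = 0.85 × 2044 = 1737 N·s/m.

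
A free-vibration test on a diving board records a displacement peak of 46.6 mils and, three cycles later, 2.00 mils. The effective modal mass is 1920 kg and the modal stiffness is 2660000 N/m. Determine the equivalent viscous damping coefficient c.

23500 N·s/m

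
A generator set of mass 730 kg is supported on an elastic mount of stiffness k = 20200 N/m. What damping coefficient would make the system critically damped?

c_c = 2√(k·m) = 2√(20200 × 730) = 2 × 3840 = 7680 N·s/m.

7680 N·s/m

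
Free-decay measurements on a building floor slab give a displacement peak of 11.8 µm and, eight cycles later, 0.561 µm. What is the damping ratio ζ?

Logarithmic decrement δ = (1/n)·ln(x₀/x_n) = (1/8)·ln(11.8/0.561) = (1/8)·ln(21.03) = 0.3808.
ζ = δ/√(4π² + δ²) = 0.3808/√(39.48 + 0.145) = 0.3808/6.295 = 0.06049.

0.0605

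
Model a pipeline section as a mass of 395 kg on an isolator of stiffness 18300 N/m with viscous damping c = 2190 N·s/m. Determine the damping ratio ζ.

0.407

ω_n = √(k/m) = √(18300/395) = 6.807 rad/s.
Critical damping c_c = 2√(k·m) = 2√(18300 × 395) = 5377 N·s/m, so ζ = c/c_c = 2190/5377 = 0.4073.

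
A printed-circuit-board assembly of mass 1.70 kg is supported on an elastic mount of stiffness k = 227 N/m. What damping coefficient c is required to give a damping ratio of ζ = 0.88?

c_c = 2√(k·m) = 2√(227.0 × 1.70) = 39.29 N·s/m.
c = ζ·c_c = 0.88 × 39.29 = 34.57 N·s/m.

34.6 N·s/m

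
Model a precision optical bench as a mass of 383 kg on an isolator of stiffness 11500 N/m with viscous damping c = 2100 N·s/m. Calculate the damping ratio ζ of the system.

0.500

ω_n = √(k/m) = √(11500/383) = 5.480 rad/s.
Critical damping c_c = 2√(k·m) = 2√(11500 × 383) = 4197 N·s/m, so ζ = c/c_c = 2100/4197 = 0.5003.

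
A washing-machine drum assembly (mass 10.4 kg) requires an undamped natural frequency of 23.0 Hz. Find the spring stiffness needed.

217000 N/m

ω_n = 2πf_n = 2π × 23.0 = 144.5 rad/s.
k = m·ω_n² = 10.4 × 144.5² = 10.4 × 20880 = 217200 N/m.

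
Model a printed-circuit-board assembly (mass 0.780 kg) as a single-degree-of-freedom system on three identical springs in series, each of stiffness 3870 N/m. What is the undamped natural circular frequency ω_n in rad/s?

40.7 rad/s

Series springs: 1/k_eq = 3/3870, so k_eq = 3870/3 = 1290 N/m.
ω_n = √(k_eq/m) = √(1290/0.780) = √1654 = 40.67 rad/s.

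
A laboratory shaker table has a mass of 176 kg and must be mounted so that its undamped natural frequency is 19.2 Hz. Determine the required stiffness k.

2560000 N/m

ω_n = 2πf_n = 2π × 19.2 = 120.6 rad/s.
k = m·ω_n² = 176 × 120.6² = 176 × 14550 = 2561000 N/m.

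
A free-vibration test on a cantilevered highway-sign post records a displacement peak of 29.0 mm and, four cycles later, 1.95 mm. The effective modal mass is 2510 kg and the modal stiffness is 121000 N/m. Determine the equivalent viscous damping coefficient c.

Logarithmic decrement δ = (1/n)·ln(x₀/x_n) = (1/4)·ln(29.0/1.95) = (1/4)·ln(14.87) = 0.6749.
ζ = δ/√(4π² + δ²) = 0.6749/√(39.48 + 0.455) = 0.6749/6.319 = 0.1068.
c = ζ · 2√(km) = 0.1068 × 2√(121000 × 2510) = 0.1068 × 34850 = 3722 N·s/m.

3720 N·s/m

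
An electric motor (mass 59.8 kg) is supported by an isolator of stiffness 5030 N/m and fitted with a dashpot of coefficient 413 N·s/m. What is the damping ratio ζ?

0.377

ω_n = √(k/m) = √(5030/59.8) = 9.171 rad/s.
Critical damping c_c = 2√(k·m) = 2√(5030 × 59.8) = 1097 N·s/m, so ζ = c/c_c = 413/1097 = 0.3765.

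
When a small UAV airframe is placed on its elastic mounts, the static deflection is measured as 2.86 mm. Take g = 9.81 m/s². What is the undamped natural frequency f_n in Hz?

ω_n = √(g/δ_st) = √(9.81/0.00286) = √3430 = 58.57 rad/s.
f_n = ω_n/(2π) = 58.57/6.283 = 9.321 Hz.

9.32 Hz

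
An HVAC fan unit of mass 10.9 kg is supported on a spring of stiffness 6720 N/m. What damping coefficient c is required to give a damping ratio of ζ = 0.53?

c_c = 2√(k·m) = 2√(6720 × 10.9) = 541.3 N·s/m.
c = ζ·c_c = 0.53 × 541.3 = 286.9 N·s/m.

287 N·s/m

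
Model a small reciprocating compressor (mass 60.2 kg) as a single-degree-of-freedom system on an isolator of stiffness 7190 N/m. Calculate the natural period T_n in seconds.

ω_n = √(k/m) = √(7190/60.2) = √119.4 = 10.93 rad/s.
T_n = 2π/ω_n = 6.283/10.93 = 0.5749 s.

0.575 s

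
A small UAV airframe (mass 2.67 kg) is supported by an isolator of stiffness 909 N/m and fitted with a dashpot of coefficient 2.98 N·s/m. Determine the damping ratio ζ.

0.0302

ω_n = √(k/m) = √(909.0/2.67) = 18.45 rad/s.
Critical damping c_c = 2√(k·m) = 2√(909.0 × 2.67) = 98.53 N·s/m, so ζ = c/c_c = 2.98/98.53 = 0.03024.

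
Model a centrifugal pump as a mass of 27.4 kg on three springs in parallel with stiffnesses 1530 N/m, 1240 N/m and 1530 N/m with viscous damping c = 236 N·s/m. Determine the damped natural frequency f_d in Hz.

Parallel springs add: k_eq = 1530 + 1240 + 1530 = 4300 N/m.
ω_n = √(k_eq/m) = √(4300/27.4) = 12.53 rad/s.
Critical damping c_c = 2√(k_eq·m) = 2√(4300 × 27.4) = 686.5 N·s/m, so ζ = c/c_c = 236/686.5 = 0.3438.
ω_d = ω_n√(1 − ζ²) = 12.53 × √(1 − 0.118) = 11.76 rad/s.
f_d = ω_d/(2π) = 1.872 Hz.

1.87 Hz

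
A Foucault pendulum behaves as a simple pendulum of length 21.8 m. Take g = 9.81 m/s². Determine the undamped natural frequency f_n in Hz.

0.107 Hz

For a simple pendulum ω_n = √(g/L) = √(9.81/21.8) = √0.4500 = 0.6708 rad/s.
f_n = ω_n/(2π) = 0.6708/6.283 = 0.1068 Hz.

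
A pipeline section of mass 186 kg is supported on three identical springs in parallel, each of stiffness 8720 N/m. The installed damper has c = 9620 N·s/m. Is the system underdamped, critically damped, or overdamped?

Parallel springs add: k_eq = 3 × 8720 = 26160 N/m.
c_c = 2√(k_eq·m) = 4412 N·s/m; ζ = c/c_c = 9620/4412 = 2.18.
Since ζ > 1 the system is overdamped.

overdamped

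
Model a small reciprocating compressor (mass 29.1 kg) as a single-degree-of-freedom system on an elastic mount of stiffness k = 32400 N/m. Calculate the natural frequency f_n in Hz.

ω_n = √(k/m) = √(32400/29.1) = √1113 = 33.37 rad/s.
f_n = ω_n/(2π) = 33.37/6.283 = 5.311 Hz.

5.31 Hz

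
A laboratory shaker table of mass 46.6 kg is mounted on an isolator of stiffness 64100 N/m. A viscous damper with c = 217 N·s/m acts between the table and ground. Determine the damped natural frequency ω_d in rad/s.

37.0 rad/s

ω_n = √(k/m) = √(64100/46.6) = 37.09 rad/s.
Critical damping c_c = 2√(k·m) = 2√(64100 × 46.6) = 3457 N·s/m, so ζ = c/c_c = 217/3457 = 0.06278.
ω_d = ω_n√(1 − ζ²) = 37.09 × √(1 − 0.00394) = 37.02 rad/s.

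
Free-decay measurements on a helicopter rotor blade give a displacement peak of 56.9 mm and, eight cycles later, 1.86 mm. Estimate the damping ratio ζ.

0.0679

Logarithmic decrement δ = (1/n)·ln(x₀/x_n) = (1/8)·ln(56.9/1.86) = (1/8)·ln(30.59) = 0.4276.
ζ = δ/√(4π² + δ²) = 0.4276/√(39.48 + 0.183) = 0.4276/6.298 = 0.06790.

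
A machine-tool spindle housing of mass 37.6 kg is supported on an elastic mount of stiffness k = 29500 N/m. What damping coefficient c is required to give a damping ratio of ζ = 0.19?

c_c = 2√(k·m) = 2√(29500 × 37.6) = 2106 N·s/m.
c = ζ·c_c = 0.19 × 2106 = 400.2 N·s/m.

400 N·s/m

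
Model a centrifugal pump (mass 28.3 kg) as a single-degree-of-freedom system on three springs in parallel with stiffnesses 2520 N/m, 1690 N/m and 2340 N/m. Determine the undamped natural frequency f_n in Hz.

2.42 Hz

Parallel springs add: k_eq = 2520 + 1690 + 2340 = 6550 N/m.
ω_n = √(k_eq/m) = √(6550/28.3) = √231.4 = 15.21 rad/s.
f_n = ω_n/(2π) = 15.21/6.283 = 2.421 Hz.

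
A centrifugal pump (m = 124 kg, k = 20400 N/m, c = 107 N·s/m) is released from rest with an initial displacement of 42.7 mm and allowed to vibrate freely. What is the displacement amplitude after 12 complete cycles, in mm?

3.38 mm

ζ = c/(2√(km)) = 107/(2√(20400 × 124)) = 107/3181 = 0.03364.
Logarithmic decrement δ = 2πζ/√(1 − ζ²) = 2π × 0.03364/√(1 − 0.00113) = 0.2115.
After n cycles, x_n/x₀ = e^(−nδ), so x_12 = 42.7 × e^(−12 × 0.2115) = 42.7 × 0.07905 = 3.375 mm.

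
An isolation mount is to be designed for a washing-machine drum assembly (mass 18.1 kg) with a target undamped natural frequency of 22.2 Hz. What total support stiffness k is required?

352000 N/m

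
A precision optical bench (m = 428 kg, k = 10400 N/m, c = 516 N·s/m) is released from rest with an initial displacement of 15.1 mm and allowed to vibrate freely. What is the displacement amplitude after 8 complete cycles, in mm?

0.0309 mm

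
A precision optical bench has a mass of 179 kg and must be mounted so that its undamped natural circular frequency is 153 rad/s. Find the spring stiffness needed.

k = m·ω_n² = 179 × 153.0² = 179 × 23410 = 4190000 N/m.

4190000 N/m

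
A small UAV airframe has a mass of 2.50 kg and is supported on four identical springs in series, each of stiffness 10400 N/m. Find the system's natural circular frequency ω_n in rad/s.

32.2 rad/s

Series springs: 1/k_eq = 4/10400, so k_eq = 10400/4 = 2600 N/m.
ω_n = √(k_eq/m) = √(2600/2.50) = √1040 = 32.25 rad/s.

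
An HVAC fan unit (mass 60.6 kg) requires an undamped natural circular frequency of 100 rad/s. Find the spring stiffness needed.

606000 N/m

k = m·ω_n² = 60.6 × 100.0² = 60.6 × 10000 = 606000 N/m.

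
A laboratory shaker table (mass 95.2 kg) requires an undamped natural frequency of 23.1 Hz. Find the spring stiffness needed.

ω_n = 2πf_n = 2π × 23.1 = 145.1 rad/s.
k = m·ω_n² = 95.2 × 145.1² = 95.2 × 21070 = 2005000 N/m.

2010000 N/m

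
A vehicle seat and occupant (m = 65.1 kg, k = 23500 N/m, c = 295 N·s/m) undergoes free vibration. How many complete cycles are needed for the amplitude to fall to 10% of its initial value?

4 cycles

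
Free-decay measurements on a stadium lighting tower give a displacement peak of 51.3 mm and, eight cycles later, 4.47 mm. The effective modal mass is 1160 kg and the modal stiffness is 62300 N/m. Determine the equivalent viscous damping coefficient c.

824 N·s/m

Logarithmic decrement δ = (1/n)·ln(x₀/x_n) = (1/8)·ln(51.3/4.47) = (1/8)·ln(11.48) = 0.3050.
ζ = δ/√(4π² + δ²) = 0.3050/√(39.48 + 0.0930) = 0.3050/6.291 = 0.04849.
c = ζ · 2√(km) = 0.04849 × 2√(62300 × 1160) = 0.04849 × 17000 = 824.5 N·s/m.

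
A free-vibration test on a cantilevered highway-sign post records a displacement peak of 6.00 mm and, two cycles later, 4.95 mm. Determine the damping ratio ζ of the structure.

Logarithmic decrement δ = (1/n)·ln(x₀/x_n) = (1/2)·ln(6.00/4.95) = (1/2)·ln(1.212) = 0.09619.
ζ = δ/√(4π² + δ²) = 0.09619/√(39.48 + 0.00925) = 0.09619/6.284 = 0.01531.

0.0153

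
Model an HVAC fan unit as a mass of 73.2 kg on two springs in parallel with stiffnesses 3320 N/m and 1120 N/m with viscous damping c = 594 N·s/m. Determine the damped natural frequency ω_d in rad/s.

Parallel springs add: k_eq = 3320 + 1120 = 4440 N/m.
ω_n = √(k_eq/m) = √(4440/73.2) = 7.788 rad/s.
Critical damping c_c = 2√(k_eq·m) = 2√(4440 × 73.2) = 1140 N·s/m, so ζ = c/c_c = 594/1140 = 0.5210.
ω_d = ω_n√(1 − ζ²) = 7.788 × √(1 − 0.271) = 6.648 rad/s.

6.65 rad/s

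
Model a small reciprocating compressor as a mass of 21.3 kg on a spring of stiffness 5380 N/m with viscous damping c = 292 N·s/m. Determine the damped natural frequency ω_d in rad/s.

14.3 rad/s

ω_n = √(k/m) = √(5380/21.3) = 15.89 rad/s.
Critical damping c_c = 2√(k·m) = 2√(5380 × 21.3) = 677.0 N·s/m, so ζ = c/c_c = 292/677.0 = 0.4313.
ω_d = ω_n√(1 − ζ²) = 15.89 × √(1 − 0.186) = 14.34 rad/s.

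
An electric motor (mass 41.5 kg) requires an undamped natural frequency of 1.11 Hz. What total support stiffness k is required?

ω_n = 2πf_n = 2π × 1.11 = 6.974 rad/s.
k = m·ω_n² = 41.5 × 6.974² = 41.5 × 48.64 = 2019 N/m.

2020 N/m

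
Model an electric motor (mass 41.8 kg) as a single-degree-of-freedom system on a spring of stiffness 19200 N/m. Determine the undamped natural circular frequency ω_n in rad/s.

21.4 rad/s

ω_n = √(k/m) = √(19200/41.8) = √459.3 = 21.43 rad/s.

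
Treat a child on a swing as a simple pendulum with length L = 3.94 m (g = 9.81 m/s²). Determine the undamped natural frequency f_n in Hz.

For a simple pendulum ω_n = √(g/L) = √(9.81/3.94) = √2.490 = 1.578 rad/s.
f_n = ω_n/(2π) = 1.578/6.283 = 0.2511 Hz.

0.251 Hz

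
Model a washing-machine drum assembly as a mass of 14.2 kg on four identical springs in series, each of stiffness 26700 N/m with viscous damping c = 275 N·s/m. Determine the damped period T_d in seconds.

Series springs: 1/k_eq = 4/26700, so k_eq = 26700/4 = 6675 N/m.
ω_n = √(k_eq/m) = √(6675/14.2) = 21.68 rad/s.
Critical damping c_c = 2√(k_eq·m) = 2√(6675 × 14.2) = 615.7 N·s/m, so ζ = c/c_c = 275/615.7 = 0.4466.
ω_d = ω_n√(1 − ζ²) = 21.68 × √(1 − 0.199) = 19.40 rad/s.
T_d = 2π/ω_d = 0.3239 s.

0.324 s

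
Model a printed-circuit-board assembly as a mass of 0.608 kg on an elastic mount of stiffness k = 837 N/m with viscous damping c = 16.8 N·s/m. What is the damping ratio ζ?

0.372

ω_n = √(k/m) = √(837.0/0.608) = 37.10 rad/s.
Critical damping c_c = 2√(k·m) = 2√(837.0 × 0.608) = 45.12 N·s/m, so ζ = c/c_c = 16.8/45.12 = 0.3724.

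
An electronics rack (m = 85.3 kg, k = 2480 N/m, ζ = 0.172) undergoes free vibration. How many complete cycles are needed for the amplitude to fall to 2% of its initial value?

Logarithmic decrement δ = 2πζ/√(1 − ζ²) = 2π × 0.1720/√(1 − 0.0296) = 1.097.
x_n/x₀ = e^(−nδ) ≤ 0.02; take ln: n ≥ ln(1/0.02)/δ = 3.912/1.097 = 3.566.
So 4 complete cycles are required.

4 cycles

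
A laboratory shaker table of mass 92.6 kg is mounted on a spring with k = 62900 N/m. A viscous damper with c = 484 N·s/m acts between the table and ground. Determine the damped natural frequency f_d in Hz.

ω_n = √(k/m) = √(62900/92.6) = 26.06 rad/s.
Critical damping c_c = 2√(k·m) = 2√(62900 × 92.6) = 4827 N·s/m, so ζ = c/c_c = 484/4827 = 0.1003.
ω_d = ω_n√(1 − ζ²) = 26.06 × √(1 − 0.0101) = 25.93 rad/s.
f_d = ω_d/(2π) = 4.127 Hz.

4.13 Hz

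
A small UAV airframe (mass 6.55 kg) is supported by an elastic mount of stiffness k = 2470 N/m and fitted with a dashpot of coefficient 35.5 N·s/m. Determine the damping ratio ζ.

0.140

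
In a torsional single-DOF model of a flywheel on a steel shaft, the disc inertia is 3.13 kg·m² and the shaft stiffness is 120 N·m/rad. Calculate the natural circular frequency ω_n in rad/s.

6.19 rad/s

ω_n = √(k_t/J) = √(120/3.13) = √38.34 = 6.192 rad/s.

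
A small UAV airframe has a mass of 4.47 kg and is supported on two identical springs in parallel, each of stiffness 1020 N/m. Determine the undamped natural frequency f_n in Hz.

Parallel springs add: k_eq = 2 × 1020 = 2040 N/m.
ω_n = √(k_eq/m) = √(2040/4.47) = √456.4 = 21.36 rad/s.
f_n = ω_n/(2π) = 21.36/6.283 = 3.400 Hz.

3.40 Hz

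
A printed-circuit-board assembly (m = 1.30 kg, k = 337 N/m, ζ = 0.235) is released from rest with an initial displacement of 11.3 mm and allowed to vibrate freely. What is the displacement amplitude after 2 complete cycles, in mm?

0.542 mm

Logarithmic decrement δ = 2πζ/√(1 − ζ²) = 2π × 0.2350/√(1 − 0.0552) = 1.519.
After n cycles, x_n/x₀ = e^(−nδ), so x_2 = 11.3 × e^(−2 × 1.519) = 11.3 × 0.04792 = 0.5415 mm.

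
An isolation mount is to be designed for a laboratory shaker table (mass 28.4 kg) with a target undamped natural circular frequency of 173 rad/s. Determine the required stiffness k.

k = m·ω_n² = 28.4 × 173.0² = 28.4 × 29930 = 850000 N/m.

850000 N/m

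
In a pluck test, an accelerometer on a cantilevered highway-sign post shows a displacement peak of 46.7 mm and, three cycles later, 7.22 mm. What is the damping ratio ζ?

Logarithmic decrement δ = (1/n)·ln(x₀/x_n) = (1/3)·ln(46.7/7.22) = (1/3)·ln(6.468) = 0.6223.
ζ = δ/√(4π² + δ²) = 0.6223/√(39.48 + 0.387) = 0.6223/6.314 = 0.09856.

0.0986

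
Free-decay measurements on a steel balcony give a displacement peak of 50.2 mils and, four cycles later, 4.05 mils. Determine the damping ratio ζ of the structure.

0.0997

Logarithmic decrement δ = (1/n)·ln(x₀/x_n) = (1/4)·ln(50.2/4.05) = (1/4)·ln(12.40) = 0.6293.
ζ = δ/√(4π² + δ²) = 0.6293/√(39.48 + 0.396) = 0.6293/6.315 = 0.09966.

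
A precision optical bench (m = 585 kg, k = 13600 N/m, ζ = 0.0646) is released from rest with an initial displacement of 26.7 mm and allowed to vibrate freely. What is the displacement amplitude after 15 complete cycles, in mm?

Logarithmic decrement δ = 2πζ/√(1 − ζ²) = 2π × 0.06460/√(1 − 0.00417) = 0.4067.
After n cycles, x_n/x₀ = e^(−nδ), so x_15 = 26.7 × e^(−15 × 0.4067) = 26.7 × 0.002240 = 0.05982 mm.

0.0598 mm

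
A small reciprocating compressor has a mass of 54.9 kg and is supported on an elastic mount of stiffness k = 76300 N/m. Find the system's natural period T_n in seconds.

ω_n = √(k/m) = √(76300/54.9) = √1390 = 37.28 rad/s.
T_n = 2π/ω_n = 6.283/37.28 = 0.1685 s.

0.169 s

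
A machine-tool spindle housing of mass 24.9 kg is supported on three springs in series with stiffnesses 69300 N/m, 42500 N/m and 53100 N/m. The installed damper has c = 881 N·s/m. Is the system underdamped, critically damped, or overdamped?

Series springs: 1/k_eq = 1/69300 + 1/42500 + 1/53100 = 5.679×10^-5, so k_eq = 17610 N/m.
c_c = 2√(k_eq·m) = 1324 N·s/m; ζ = c/c_c = 881/1324 = 0.665.
Since ζ < 1 the system is underdamped.

underdamped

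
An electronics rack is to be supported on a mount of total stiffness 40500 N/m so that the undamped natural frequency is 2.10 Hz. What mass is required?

233 kg

ω_n = 2πf_n = 2π × 2.10 = 13.19 rad/s.
m = k/ω_n² = 40500/13.19² = 40500/174.1 = 232.6 kg.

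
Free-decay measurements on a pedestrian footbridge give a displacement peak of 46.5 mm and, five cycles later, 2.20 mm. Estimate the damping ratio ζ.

0.0967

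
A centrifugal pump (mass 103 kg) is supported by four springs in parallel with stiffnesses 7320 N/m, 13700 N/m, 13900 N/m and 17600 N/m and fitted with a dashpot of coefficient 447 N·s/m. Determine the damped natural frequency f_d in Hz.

3.58 Hz

Parallel springs add: k_eq = 7320 + 13700 + 13900 + 17600 = 52520 N/m.
ω_n = √(k_eq/m) = √(52520/103) = 22.58 rad/s.
Critical damping c_c = 2√(k_eq·m) = 2√(52520 × 103) = 4652 N·s/m, so ζ = c/c_c = 447/4652 = 0.09609.
ω_d = ω_n√(1 − ζ²) = 22.58 × √(1 − 0.00923) = 22.48 rad/s.
f_d = ω_d/(2π) = 3.577 Hz.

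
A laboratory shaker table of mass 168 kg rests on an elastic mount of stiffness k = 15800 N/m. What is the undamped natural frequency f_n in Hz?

1.54 Hz

ω_n = √(k/m) = √(15800/168) = √94.05 = 9.698 rad/s.
f_n = ω_n/(2π) = 9.698/6.283 = 1.543 Hz.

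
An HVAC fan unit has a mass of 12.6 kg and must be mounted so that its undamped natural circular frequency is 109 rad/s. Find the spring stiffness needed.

k = m·ω_n² = 12.6 × 109.0² = 12.6 × 11880 = 149700 N/m.

150000 N/m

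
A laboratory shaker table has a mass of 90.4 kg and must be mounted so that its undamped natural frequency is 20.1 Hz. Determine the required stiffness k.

ω_n = 2πf_n = 2π × 20.1 = 126.3 rad/s.
k = m·ω_n² = 90.4 × 126.3² = 90.4 × 15950 = 1442000 N/m.

1440000 N/m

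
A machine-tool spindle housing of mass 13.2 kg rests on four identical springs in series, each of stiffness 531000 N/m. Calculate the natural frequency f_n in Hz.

Series springs: 1/k_eq = 4/531000, so k_eq = 531000/4 = 132800 N/m.
ω_n = √(k_eq/m) = √(132800/13.2) = √10060 = 100.3 rad/s.
f_n = ω_n/(2π) = 100.3/6.283 = 15.96 Hz.

16.0 Hz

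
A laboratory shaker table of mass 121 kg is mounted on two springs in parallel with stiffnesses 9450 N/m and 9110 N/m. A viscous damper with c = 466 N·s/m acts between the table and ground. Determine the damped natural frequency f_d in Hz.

1.95 Hz

Parallel springs add: k_eq = 9450 + 9110 = 18560 N/m.
ω_n = √(k_eq/m) = √(18560/121) = 12.39 rad/s.
Critical damping c_c = 2√(k_eq·m) = 2√(18560 × 121) = 2997 N·s/m, so ζ = c/c_c = 466/2997 = 0.1555.
ω_d = ω_n√(1 − ζ²) = 12.39 × √(1 − 0.0242) = 12.23 rad/s.
f_d = ω_d/(2π) = 1.947 Hz.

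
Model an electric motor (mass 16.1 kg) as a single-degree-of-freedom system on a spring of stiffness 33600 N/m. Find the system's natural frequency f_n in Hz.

ω_n = √(k/m) = √(33600/16.1) = √2087 = 45.68 rad/s.
f_n = ω_n/(2π) = 45.68/6.283 = 7.271 Hz.

7.27 Hz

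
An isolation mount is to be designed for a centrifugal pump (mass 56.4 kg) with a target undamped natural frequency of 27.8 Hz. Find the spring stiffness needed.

ω_n = 2πf_n = 2π × 27.8 = 174.7 rad/s.
k = m·ω_n² = 56.4 × 174.7² = 56.4 × 30510 = 1721000 N/m.

1720000 N/m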